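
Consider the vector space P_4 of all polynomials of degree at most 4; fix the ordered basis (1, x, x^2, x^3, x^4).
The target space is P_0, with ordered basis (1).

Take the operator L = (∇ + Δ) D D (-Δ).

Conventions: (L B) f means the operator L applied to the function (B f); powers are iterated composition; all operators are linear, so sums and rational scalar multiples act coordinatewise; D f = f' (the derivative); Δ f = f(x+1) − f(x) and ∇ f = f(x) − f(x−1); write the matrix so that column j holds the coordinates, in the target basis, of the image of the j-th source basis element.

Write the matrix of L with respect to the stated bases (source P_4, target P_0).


image of 1: 0
image of x: 0
image of x^2: 0
image of x^3: 0
image of x^4: -48
each image's coordinates form column j of the matrix

the matrix is [[0, 0, 0, 0, -48]] (rows listed top to bottom)


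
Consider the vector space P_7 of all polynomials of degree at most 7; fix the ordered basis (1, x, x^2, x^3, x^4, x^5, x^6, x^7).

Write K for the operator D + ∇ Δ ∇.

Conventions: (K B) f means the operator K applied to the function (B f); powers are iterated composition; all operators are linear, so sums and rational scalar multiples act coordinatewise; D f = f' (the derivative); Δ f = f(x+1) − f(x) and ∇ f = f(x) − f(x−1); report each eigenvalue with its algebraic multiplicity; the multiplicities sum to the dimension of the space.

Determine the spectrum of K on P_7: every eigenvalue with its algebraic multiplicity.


λ = 0 (multiplicity 8)

image of 1: 0
image of x: 1
image of x^2: 2x
image of x^3: 3x^2 + 6
image of x^4: 4x^3 + 24x - 12
image of x^5: 5x^4 + 60x^2 - 60x + 30
image of x^6: 6x^5 + 120x^3 - 180x^2 + 180x - 60
image of x^7: 7x^6 + 210x^4 - 420x^3 + 630x^2 - 420x + 126
the matrix is upper triangular; its diagonal is (0, 0, 0, 0, 0, 0, 0, 0)
for a triangular matrix the eigenvalues are the diagonal entries, with algebraic multiplicity their repetition count


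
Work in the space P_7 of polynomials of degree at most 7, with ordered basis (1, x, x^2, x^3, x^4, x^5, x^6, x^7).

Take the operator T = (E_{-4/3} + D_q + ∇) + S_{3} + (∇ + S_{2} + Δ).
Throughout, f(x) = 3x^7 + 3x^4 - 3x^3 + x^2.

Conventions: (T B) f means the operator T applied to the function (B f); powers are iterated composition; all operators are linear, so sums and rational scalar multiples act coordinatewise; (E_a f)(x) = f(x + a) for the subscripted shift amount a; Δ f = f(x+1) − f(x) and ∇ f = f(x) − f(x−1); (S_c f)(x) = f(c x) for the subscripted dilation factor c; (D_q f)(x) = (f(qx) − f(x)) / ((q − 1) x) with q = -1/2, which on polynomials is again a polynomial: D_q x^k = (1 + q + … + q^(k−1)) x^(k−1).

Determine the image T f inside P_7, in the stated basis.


the image equals g(x) = 6948x^7 + (2369/64)x^6 + 49x^5 + (3241/9)x^4 + (30397/216)x^3 - (7099/108)x^2 + (49271/486)x - 5908/729

E_{-4/3} f = 3x^7 - 28x^6 + 112x^5 - (2213/9)x^4 + (8447/27)x^3 - (5953/27)x^2 + (17224/243)x - 2992/729
D_q f = (129/64)x^6 + (15/8)x^3 - (9/4)x^2 + (1/2)x
∇ f = 21x^6 - 63x^5 + 105x^4 - 93x^3 + 36x^2 + 2x - 4
(E_{-4/3} + D_q + ∇) f = 3x^7 - (319/64)x^6 + 49x^5 - (1268/9)x^4 + (47893/216)x^3 - (20167/108)x^2 + (35663/486)x - 5908/729
S_{3} f = 6561x^7 + 243x^4 - 81x^3 + 9x^2
∇ f = 21x^6 - 63x^5 + 105x^4 - 93x^3 + 36x^2 + 2x - 4
S_{2} f = 384x^7 + 48x^4 - 24x^3 + 4x^2
Δ f = 21x^6 + 63x^5 + 105x^4 + 117x^3 + 72x^2 + 26x + 4
(∇ + S_{2} + Δ) f = 384x^7 + 42x^6 + 258x^4 + 112x^2 + 28x
((E_{-4/3} + D_q + ∇) + S_{3} + (∇ + S_{2} + Δ)) f = 6948x^7 + (2369/64)x^6 + 49x^5 + (3241/9)x^4 + (30397/216)x^3 - (7099/108)x^2 + (49271/486)x - 5908/729


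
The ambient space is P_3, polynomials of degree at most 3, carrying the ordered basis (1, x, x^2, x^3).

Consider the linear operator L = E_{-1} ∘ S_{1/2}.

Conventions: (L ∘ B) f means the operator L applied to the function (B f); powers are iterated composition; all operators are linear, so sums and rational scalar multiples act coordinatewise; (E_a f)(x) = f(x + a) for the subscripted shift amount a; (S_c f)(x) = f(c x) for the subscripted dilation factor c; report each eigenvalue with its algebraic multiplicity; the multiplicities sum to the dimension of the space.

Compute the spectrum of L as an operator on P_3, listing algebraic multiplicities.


image of 1: 1
image of x: (1/2)x - 1/2
image of x^2: (1/4)x^2 - (1/2)x + 1/4
image of x^3: (1/8)x^3 - (3/8)x^2 + (3/8)x - 1/8
the matrix is upper triangular; its diagonal is (1, 1/2, 1/4, 1/8)
for a triangular matrix the eigenvalues are the diagonal entries, with algebraic multiplicity their repetition count

λ = 1/8 (multiplicity 1), λ = 1/4 (multiplicity 1), λ = 1/2 (multiplicity 1), λ = 1 (multiplicity 1)


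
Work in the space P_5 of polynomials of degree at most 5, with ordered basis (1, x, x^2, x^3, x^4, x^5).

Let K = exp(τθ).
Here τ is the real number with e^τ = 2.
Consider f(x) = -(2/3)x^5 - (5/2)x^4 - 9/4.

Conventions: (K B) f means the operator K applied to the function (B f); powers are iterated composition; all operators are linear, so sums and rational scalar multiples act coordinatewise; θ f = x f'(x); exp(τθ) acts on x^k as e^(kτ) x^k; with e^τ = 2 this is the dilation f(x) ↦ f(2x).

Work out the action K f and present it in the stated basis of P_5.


exp(τθ) x^k = e^(kτ) x^k; with e^τ = 2 this sends x^k to 2^k x^k
x^4 ↦ 16 x^4
x^5 ↦ 32 x^5
applying this coordinatewise to f: exp(τθ) f = -(64/3)x^5 - 40x^4 - 9/4

g(x) = -(64/3)x^5 - 40x^4 - 9/4


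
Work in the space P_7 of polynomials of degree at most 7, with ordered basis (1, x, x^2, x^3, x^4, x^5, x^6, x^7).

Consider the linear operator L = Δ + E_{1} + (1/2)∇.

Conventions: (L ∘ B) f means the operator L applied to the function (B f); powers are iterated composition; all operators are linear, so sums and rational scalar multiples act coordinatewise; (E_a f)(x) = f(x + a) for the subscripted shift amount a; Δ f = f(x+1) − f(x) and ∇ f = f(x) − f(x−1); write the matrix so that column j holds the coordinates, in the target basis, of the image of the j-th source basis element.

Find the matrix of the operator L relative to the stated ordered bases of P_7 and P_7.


image of 1: 1
image of x: x + 5/2
image of x^2: x^2 + 5x + 3/2
image of x^3: x^3 + (15/2)x^2 + (9/2)x + 5/2
image of x^4: x^4 + 10x^3 + 9x^2 + 10x + 3/2
image of x^5: x^5 + (25/2)x^4 + 15x^3 + 25x^2 + (15/2)x + 5/2
image of x^6: x^6 + 15x^5 + (45/2)x^4 + 50x^3 + (45/2)x^2 + 15x + 3/2
image of x^7: x^7 + (35/2)x^6 + (63/2)x^5 + (175/2)x^4 + (105/2)x^3 + (105/2)x^2 + (21/2)x + 5/2
each image's coordinates form column j of the matrix

the matrix is [[1, 5/2, 3/2, 5/2, 3/2, 5/2, 3/2, 5/2]; [0, 1, 5, 9/2, 10, 15/2, 15, 21/2]; [0, 0, 1, 15/2, 9, 25, 45/2, 105/2]; [0, 0, 0, 1, 10, 15, 50, 105/2]; [0, 0, 0, 0, 1, 25/2, 45/2, 175/2]; [0, 0, 0, 0, 0, 1, 15, 63/2]; [0, 0, 0, 0, 0, 0, 1, 35/2]; [0, 0, 0, 0, 0, 0, 0, 1]] (rows listed top to bottom)


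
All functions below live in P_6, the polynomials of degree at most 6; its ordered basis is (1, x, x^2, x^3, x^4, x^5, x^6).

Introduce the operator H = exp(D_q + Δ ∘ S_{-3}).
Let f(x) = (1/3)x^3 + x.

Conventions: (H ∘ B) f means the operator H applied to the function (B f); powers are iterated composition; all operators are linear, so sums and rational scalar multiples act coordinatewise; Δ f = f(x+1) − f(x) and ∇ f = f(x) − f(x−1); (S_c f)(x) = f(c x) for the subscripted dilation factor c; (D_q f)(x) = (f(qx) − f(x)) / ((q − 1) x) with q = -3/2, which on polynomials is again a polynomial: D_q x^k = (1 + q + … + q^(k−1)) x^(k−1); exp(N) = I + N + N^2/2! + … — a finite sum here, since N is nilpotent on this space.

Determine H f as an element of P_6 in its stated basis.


the result is g(x) = (1/3)x^3 - (317/12)x^2 - (12343/48)x + 461/9

order-1 term: -(317/12)x^2 - 27x - 11
order-2 term: -(11095/48)x - 735/8
order-3 term: 11095/72
the series for exp(D_q + Δ ∘ S_{-3}) f terminates at order 3
exp(D_q + Δ ∘ S_{-3}) f = (1/3)x^3 - (317/12)x^2 - (12343/48)x + 461/9


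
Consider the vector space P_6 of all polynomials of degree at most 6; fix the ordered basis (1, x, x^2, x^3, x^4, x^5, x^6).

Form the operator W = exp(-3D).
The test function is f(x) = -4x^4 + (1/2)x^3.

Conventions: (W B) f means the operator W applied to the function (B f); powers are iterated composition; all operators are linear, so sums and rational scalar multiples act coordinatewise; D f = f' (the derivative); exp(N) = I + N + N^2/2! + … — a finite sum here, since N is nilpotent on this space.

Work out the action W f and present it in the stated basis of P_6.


the image equals g(x) = -4x^4 + (97/2)x^3 - (441/2)x^2 + (891/2)x - 675/2

order-1 term: 48x^3 - (9/2)x^2
order-2 term: -216x^2 + (27/2)x
order-3 term: 432x - 27/2
order-4 term: -324
the series for exp(-3D) f terminates at order 4
exp(-3D) f = -4x^4 + (97/2)x^3 - (441/2)x^2 + (891/2)x - 675/2


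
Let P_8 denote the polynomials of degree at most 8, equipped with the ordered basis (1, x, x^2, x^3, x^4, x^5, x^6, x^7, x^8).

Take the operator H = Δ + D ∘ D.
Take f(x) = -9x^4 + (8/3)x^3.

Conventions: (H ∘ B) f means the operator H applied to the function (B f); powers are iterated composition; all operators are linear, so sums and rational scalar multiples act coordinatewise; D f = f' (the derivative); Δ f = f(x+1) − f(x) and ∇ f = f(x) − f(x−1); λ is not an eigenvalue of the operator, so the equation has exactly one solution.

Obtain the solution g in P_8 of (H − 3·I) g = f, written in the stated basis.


write g with unknown coordinates in the stated basis and equate coefficients in (H − 3·I) g = f
solving from the highest basis element down gives g = 3x^4 + (28/9)x^3 + (190/9)x^2 + (740/27)x + 2615/81
check: H g = 12x^3 + (190/3)x^2 + (740/9)x + 2615/27
so H g − 3·g = -9x^4 + (8/3)x^3 = f ✓

g(x) = 3x^4 + (28/9)x^3 + (190/9)x^2 + (740/27)x + 2615/81


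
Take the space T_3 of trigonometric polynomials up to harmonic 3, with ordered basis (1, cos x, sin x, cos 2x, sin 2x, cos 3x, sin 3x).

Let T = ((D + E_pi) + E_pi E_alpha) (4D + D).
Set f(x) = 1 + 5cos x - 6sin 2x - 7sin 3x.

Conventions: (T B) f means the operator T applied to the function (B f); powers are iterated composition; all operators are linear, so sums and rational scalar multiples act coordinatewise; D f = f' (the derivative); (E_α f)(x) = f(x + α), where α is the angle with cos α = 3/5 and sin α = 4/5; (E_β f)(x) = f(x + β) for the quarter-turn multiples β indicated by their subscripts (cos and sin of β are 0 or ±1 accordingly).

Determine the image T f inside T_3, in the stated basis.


g(x) = -5cos x + 40sin x - (216/5)cos 2x + (888/5)sin 2x + (168/25)cos 3x + (6951/25)sin 3x

D f = -5sin x - 12cos 2x - 21cos 3x
(4D) f = -20sin x - 48cos 2x - 84cos 3x
D f = -5sin x - 12cos 2x - 21cos 3x
(4D + D) f = -25sin x - 60cos 2x - 105cos 3x
D (4D + D) f = -25cos x + 120sin 2x + 315sin 3x
E_pi (4D + D) f = 25sin x - 60cos 2x + 105cos 3x
(D + E_pi) (4D + D) f = -25cos x + 25sin x - 60cos 2x + 120sin 2x + 105cos 3x + 315sin 3x
E_alpha (4D + D) f = -20cos x - 15sin x + (84/5)cos 2x + (288/5)sin 2x + (2457/25)cos 3x + (924/25)sin 3x
E_pi E_alpha (4D + D) f = 20cos x + 15sin x + (84/5)cos 2x + (288/5)sin 2x - (2457/25)cos 3x - (924/25)sin 3x
((D + E_pi) + E_pi E_alpha) (4D + D) f = -5cos x + 40sin x - (216/5)cos 2x + (888/5)sin 2x + (168/25)cos 3x + (6951/25)sin 3x


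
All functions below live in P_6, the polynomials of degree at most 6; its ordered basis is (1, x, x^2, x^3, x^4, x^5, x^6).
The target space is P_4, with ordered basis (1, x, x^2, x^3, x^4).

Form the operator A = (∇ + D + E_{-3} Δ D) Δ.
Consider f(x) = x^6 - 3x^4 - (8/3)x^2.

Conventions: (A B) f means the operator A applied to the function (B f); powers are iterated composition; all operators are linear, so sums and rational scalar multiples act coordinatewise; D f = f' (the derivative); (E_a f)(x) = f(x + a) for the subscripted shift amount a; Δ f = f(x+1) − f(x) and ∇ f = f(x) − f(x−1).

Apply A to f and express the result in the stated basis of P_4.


Δ f = 6x^5 + 15x^4 + 8x^3 - 3x^2 - (34/3)x - 14/3
∇ Δ f = 30x^4 - 6x^2 - 28/3
D Δ f = 30x^4 + 60x^3 + 24x^2 - 6x - 34/3
D Δ f = 30x^4 + 60x^3 + 24x^2 - 6x - 34/3
Δ D Δ f = 120x^3 + 360x^2 + 348x + 108
E_{-3} Δ D Δ f = 120x^3 - 720x^2 + 1428x - 936
(∇ + D + E_{-3} Δ D) Δ f = 60x^4 + 180x^3 - 702x^2 + 1422x - 2870/3

g(x) = 60x^4 + 180x^3 - 702x^2 + 1422x - 2870/3


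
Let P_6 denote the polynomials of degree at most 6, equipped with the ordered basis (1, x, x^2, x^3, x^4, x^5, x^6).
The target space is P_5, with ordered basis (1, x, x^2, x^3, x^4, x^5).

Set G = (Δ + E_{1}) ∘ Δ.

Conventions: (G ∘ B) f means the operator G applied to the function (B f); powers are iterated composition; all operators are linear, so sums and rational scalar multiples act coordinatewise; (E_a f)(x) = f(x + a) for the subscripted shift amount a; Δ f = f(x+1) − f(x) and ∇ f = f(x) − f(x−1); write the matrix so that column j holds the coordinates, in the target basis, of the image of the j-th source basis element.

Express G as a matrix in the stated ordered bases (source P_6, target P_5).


image of 1: 0
image of x: 1
image of x^2: 2x + 5
image of x^3: 3x^2 + 15x + 13
image of x^4: 4x^3 + 30x^2 + 52x + 29
image of x^5: 5x^4 + 50x^3 + 130x^2 + 145x + 61
image of x^6: 6x^5 + 75x^4 + 260x^3 + 435x^2 + 366x + 125
each image's coordinates form column j of the matrix

the matrix is [[0, 1, 5, 13, 29, 61, 125]; [0, 0, 2, 15, 52, 145, 366]; [0, 0, 0, 3, 30, 130, 435]; [0, 0, 0, 0, 4, 50, 260]; [0, 0, 0, 0, 0, 5, 75]; [0, 0, 0, 0, 0, 0, 6]] (rows listed top to bottom)


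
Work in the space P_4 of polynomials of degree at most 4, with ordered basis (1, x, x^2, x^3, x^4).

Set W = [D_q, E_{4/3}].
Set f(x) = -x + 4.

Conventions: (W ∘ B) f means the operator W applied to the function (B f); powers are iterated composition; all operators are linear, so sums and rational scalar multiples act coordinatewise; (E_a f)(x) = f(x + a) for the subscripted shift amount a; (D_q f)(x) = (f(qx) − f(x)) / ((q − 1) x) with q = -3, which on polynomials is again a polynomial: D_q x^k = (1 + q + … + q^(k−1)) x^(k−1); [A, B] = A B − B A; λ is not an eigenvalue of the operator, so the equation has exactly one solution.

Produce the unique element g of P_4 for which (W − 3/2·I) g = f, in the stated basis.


the image equals g(x) = (2/3)x - 8/3

write g with unknown coordinates in the stated basis and equate coefficients in (W − 3/2·I) g = f
solving from the highest basis element down gives g = (2/3)x - 8/3
check: W g = 0
so W g − 3/2·g = -x + 4 = f ✓


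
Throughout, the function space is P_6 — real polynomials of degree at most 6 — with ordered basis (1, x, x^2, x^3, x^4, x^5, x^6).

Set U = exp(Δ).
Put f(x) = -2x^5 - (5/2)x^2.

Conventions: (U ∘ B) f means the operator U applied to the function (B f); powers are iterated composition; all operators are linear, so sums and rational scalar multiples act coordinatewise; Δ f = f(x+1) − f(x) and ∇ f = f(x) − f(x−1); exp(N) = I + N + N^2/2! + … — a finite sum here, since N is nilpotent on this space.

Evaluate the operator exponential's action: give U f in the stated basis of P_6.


g(x) = -2x^5 - 10x^4 - 40x^3 - (205/2)x^2 - 155x - 109

order-1 term: -10x^4 - 20x^3 - 20x^2 - 15x - 9/2
order-2 term: -20x^3 - 60x^2 - 70x - 65/2
order-3 term: -20x^2 - 60x - 50
order-4 term: -10x - 20
order-5 term: -2
the series for exp(Δ) f terminates at order 5
exp(Δ) f = -2x^5 - 10x^4 - 40x^3 - (205/2)x^2 - 155x - 109


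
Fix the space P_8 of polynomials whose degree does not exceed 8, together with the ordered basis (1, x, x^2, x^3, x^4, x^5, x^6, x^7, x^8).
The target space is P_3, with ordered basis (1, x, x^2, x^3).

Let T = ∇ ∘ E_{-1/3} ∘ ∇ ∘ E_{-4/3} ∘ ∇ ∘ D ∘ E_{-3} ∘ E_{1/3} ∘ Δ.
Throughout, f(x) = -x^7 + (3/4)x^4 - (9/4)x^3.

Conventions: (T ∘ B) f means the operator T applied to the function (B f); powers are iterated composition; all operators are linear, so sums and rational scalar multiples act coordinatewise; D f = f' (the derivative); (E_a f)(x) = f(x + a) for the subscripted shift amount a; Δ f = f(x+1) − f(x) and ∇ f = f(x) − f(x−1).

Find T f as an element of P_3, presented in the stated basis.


Δ f = -7x^6 - 21x^5 - 35x^4 - 32x^3 - (93/4)x^2 - (43/4)x - 5/2
E_{1/3} Δ f = -7x^6 - 35x^5 - (245/3)x^4 - (2894/27)x^3 - (9467/108)x^2 - (14117/324)x - 7567/729
E_{-3} E_{1/3} Δ f = -7x^6 + 91x^5 - (1505/3)x^4 + (40576/27)x^3 - (279503/108)x^2 + (790357/324)x - 1439897/1458
D (E_{-3} ∘ E_{1/3}) Δ f = -42x^5 + 455x^4 - (6020/3)x^3 + (40576/9)x^2 - (279503/54)x + 790357/324
∇ D (E_{-3} ∘ E_{1/3}) Δ f = -210x^4 + 2240x^3 - 9170x^2 + (153602/9)x - 658157/54
E_{-4/3} (∇ ∘ D ∘ E_{-3} ∘ E_{1/3} ∘ Δ) f = -210x^4 + 3360x^3 - 20370x^2 + 55458x - 114439/2
∇ E_{-4/3} (∇ ∘ D ∘ E_{-3} ∘ E_{1/3} ∘ Δ) f = -840x^3 + 11340x^2 - 51660x + 79398
E_{-1/3} ∇ E_{-4/3} (∇ ∘ D ∘ E_{-3} ∘ E_{1/3} ∘ Δ) f = -840x^3 + 12180x^2 - 59500x + 881182/9
∇ (E_{-1/3} ∘ ∇ ∘ E_{-4/3}) (∇ ∘ D ∘ E_{-3} ∘ E_{1/3} ∘ Δ) f = -2520x^2 + 26880x - 72520

the image equals g(x) = -2520x^2 + 26880x - 72520


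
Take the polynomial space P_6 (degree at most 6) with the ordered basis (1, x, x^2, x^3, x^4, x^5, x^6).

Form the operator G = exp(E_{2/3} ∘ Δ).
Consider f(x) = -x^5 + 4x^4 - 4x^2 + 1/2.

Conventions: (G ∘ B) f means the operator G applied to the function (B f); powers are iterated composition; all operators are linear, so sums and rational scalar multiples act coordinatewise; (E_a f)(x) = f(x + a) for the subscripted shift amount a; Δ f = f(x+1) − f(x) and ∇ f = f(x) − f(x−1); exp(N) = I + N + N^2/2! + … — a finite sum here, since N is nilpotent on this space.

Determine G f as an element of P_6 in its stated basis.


order-1 term: -5x^4 - (22/3)x^3 + (38/3)x^2 + (641/27)x + 649/81
order-2 term: -10x^3 - 46x^2 - (169/3)x - 217/27
order-3 term: -10x^2 - 54x - 69
order-4 term: -5x - 58/3
order-5 term: -1
the series for exp(E_{2/3} ∘ Δ) f terminates at order 5
exp(E_{2/3} ∘ Δ) f = -x^5 - x^4 - (52/3)x^3 - (142/3)x^2 - (2473/27)x - 14395/162

the image equals g(x) = -x^5 - x^4 - (52/3)x^3 - (142/3)x^2 - (2473/27)x - 14395/162


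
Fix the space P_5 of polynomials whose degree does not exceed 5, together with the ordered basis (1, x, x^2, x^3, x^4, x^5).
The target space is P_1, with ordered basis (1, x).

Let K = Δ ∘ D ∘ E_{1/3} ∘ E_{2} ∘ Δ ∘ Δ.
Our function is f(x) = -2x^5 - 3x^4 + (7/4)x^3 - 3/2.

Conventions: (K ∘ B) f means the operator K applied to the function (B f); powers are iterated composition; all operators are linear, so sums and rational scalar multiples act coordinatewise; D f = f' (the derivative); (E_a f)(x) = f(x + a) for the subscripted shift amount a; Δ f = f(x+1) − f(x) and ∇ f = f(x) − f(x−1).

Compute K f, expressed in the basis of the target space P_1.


Δ f = -10x^4 - 32x^3 - (131/4)x^2 - (67/4)x - 13/4
Δ Δ f = -40x^3 - 156x^2 - (403/2)x - 183/2
E_{2} Δ Δ f = -40x^3 - 396x^2 - (2611/2)x - 2877/2
E_{1/3} (E_{2} ∘ Δ ∘ Δ) f = -40x^3 - 436x^2 - (9497/6)x - 51817/27
D (E_{1/3} ∘ E_{2} ∘ Δ ∘ Δ) f = -120x^2 - 872x - 9497/6
Δ D (E_{1/3} ∘ E_{2} ∘ Δ ∘ Δ) f = -240x - 992

g(x) = -240x - 992


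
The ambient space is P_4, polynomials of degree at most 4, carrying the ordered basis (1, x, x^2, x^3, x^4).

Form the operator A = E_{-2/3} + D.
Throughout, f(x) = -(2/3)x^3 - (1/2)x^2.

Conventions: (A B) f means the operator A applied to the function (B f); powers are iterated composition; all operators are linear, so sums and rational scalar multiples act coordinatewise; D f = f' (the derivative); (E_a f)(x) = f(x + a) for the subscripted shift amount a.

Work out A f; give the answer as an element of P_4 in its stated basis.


E_{-2/3} f = -(2/3)x^3 + (5/6)x^2 - (2/9)x - 2/81
D f = -2x^2 - x
(E_{-2/3} + D) f = -(2/3)x^3 - (7/6)x^2 - (11/9)x - 2/81

the result is g(x) = -(2/3)x^3 - (7/6)x^2 - (11/9)x - 2/81


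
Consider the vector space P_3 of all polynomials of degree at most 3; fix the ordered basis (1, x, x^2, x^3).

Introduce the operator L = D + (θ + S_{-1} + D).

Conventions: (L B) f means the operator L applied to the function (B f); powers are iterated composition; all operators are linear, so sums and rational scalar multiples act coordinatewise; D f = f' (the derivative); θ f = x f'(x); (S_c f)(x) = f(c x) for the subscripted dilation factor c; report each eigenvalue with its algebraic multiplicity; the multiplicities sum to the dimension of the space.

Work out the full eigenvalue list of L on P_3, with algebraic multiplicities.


image of 1: 1
image of x: 2
image of x^2: 3x^2 + 4x
image of x^3: 2x^3 + 6x^2
the matrix is upper triangular; its diagonal is (1, 0, 3, 2)
for a triangular matrix the eigenvalues are the diagonal entries, with algebraic multiplicity their repetition count

λ = 0 (multiplicity 1), λ = 1 (multiplicity 1), λ = 2 (multiplicity 1), λ = 3 (multiplicity 1)


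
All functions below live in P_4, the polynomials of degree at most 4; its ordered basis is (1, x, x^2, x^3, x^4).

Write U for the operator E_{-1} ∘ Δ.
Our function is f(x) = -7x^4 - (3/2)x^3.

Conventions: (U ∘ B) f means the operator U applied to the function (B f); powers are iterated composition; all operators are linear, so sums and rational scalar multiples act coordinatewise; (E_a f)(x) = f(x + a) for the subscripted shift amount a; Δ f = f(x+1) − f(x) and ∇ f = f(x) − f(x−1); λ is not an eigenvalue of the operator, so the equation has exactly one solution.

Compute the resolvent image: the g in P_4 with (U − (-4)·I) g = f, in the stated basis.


write g with unknown coordinates in the stated basis and equate coefficients in (U − (-4)·I) g = f
solving from the highest basis element down gives g = -(7/4)x^4 + (11/8)x^3 - (117/32)x^2 + (295/64)x - 729/256
check: U g = -7x^3 + (117/8)x^2 - (295/16)x + 729/64
so U g − (-4)·g = -7x^4 - (3/2)x^3 = f ✓

g(x) = -(7/4)x^4 + (11/8)x^3 - (117/32)x^2 + (295/64)x - 729/256


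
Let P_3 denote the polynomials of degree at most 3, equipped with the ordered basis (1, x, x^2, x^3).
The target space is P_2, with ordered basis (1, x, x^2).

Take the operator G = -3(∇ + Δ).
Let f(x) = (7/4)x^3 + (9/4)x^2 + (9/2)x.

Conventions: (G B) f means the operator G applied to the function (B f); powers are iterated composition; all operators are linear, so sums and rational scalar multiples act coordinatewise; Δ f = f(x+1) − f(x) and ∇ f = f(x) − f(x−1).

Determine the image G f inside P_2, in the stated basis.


the result is g(x) = -(63/2)x^2 - 27x - 75/2

∇ f = (21/4)x^2 - (3/4)x + 4
Δ f = (21/4)x^2 + (39/4)x + 17/2
(∇ + Δ) f = (21/2)x^2 + 9x + 25/2
(-3(∇ + Δ)) f = -(63/2)x^2 - 27x - 75/2


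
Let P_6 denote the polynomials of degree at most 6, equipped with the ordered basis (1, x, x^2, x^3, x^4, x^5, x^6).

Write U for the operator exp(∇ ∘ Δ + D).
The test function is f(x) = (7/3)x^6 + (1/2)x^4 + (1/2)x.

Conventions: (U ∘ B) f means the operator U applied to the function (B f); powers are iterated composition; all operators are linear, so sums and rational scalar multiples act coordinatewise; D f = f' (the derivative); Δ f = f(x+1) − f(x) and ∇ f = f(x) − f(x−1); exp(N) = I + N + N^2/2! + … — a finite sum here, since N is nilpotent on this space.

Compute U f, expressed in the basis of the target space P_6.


the image equals g(x) = (7/3)x^6 + 14x^5 + (211/2)x^4 + (986/3)x^3 + 954x^2 + (2577/2)x + 1001

order-1 term: 14x^5 + 70x^4 + 2x^3 + 76x^2 + 37/6
order-2 term: 35x^4 + 280x^3 + 423x^2 + 152x + 146
order-3 term: (140/3)x^3 + 420x^2 + 842x + 356
order-4 term: 35x^2 + 280x + 841/2
order-5 term: 14x + 70
order-6 term: 7/3
the series for exp(∇ ∘ Δ + D) f terminates at order 6
exp(∇ ∘ Δ + D) f = (7/3)x^6 + 14x^5 + (211/2)x^4 + (986/3)x^3 + 954x^2 + (2577/2)x + 1001


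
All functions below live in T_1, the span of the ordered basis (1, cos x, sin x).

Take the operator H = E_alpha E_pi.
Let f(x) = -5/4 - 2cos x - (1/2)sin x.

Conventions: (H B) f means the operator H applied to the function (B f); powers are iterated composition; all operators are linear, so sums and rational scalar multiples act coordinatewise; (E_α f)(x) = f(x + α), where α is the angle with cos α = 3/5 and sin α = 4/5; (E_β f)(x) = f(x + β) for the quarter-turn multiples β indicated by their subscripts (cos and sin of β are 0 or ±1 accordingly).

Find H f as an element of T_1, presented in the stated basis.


E_pi f = -5/4 + 2cos x + (1/2)sin x
E_alpha E_pi f = -5/4 + (8/5)cos x - (13/10)sin x

g(x) = -5/4 + (8/5)cos x - (13/10)sin x


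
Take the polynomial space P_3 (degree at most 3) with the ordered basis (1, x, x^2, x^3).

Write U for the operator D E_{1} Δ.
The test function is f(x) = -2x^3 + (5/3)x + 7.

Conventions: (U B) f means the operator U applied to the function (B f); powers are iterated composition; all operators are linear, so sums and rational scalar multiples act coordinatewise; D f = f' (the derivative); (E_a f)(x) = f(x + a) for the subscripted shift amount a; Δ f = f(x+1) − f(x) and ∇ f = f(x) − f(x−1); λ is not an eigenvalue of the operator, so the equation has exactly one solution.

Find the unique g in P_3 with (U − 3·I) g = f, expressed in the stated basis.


write g with unknown coordinates in the stated basis and equate coefficients in (U − 3·I) g = f
solving from the highest basis element down gives g = (2/3)x^3 + (7/9)x - 1/3
check: U g = 4x + 6
so U g − 3·g = -2x^3 + (5/3)x + 7 = f ✓

the result is g(x) = (2/3)x^3 + (7/9)x - 1/3


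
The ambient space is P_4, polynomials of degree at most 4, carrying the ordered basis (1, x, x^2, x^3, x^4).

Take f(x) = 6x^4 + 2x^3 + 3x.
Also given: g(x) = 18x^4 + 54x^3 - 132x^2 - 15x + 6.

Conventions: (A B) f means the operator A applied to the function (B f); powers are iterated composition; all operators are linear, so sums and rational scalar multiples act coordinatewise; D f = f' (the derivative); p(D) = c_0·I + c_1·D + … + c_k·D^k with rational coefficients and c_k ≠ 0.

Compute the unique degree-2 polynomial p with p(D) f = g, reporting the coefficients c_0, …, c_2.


D^0 f = 6x^4 + 2x^3 + 3x
D^1 f = 24x^3 + 6x^2 + 3
D^2 f = 72x^2 + 12x
matching coefficients of g against c_0 f + c_1 Df + … from the top degree down determines the c_i
solution: c_0 = 3, c_1 = 2, c_2 = -2

c_0 = 3, c_1 = 2, c_2 = -2


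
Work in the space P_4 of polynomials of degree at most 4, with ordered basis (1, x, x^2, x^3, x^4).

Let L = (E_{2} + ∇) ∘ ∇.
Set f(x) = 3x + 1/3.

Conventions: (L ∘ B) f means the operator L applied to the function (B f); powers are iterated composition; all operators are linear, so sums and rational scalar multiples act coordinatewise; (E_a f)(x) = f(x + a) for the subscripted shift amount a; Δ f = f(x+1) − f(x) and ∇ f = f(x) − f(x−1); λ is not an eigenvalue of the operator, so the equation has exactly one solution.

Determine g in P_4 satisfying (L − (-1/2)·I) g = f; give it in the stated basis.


the image equals g(x) = 6x - 34/3

write g with unknown coordinates in the stated basis and equate coefficients in (L − (-1/2)·I) g = f
solving from the highest basis element down gives g = 6x - 34/3
check: L g = 6
so L g − (-1/2)·g = 3x + 1/3 = f ✓


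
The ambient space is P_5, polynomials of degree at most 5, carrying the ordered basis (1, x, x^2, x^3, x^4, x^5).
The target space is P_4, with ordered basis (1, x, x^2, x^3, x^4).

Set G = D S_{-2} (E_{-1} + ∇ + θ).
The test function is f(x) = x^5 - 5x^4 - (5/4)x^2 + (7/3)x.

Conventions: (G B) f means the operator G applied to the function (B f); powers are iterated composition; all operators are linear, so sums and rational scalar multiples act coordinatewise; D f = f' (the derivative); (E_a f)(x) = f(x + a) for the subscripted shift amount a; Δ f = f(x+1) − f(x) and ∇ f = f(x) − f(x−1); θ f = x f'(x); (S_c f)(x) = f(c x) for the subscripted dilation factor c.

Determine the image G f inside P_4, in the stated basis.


E_{-1} f = x^5 - 10x^4 + 30x^3 - (165/4)x^2 + (179/6)x - 115/12
∇ f = 5x^4 - 30x^3 + 40x^2 - (55/2)x + 115/12
θ f = 5x^5 - 20x^4 - (5/2)x^2 + (7/3)x
(E_{-1} + ∇ + θ) f = 6x^5 - 25x^4 - (15/4)x^2 + (14/3)x
S_{-2} (E_{-1} + ∇ + θ) f = -192x^5 - 400x^4 - 15x^2 - (28/3)x
D S_{-2} (E_{-1} + ∇ + θ) f = -960x^4 - 1600x^3 - 30x - 28/3

g(x) = -960x^4 - 1600x^3 - 30x - 28/3


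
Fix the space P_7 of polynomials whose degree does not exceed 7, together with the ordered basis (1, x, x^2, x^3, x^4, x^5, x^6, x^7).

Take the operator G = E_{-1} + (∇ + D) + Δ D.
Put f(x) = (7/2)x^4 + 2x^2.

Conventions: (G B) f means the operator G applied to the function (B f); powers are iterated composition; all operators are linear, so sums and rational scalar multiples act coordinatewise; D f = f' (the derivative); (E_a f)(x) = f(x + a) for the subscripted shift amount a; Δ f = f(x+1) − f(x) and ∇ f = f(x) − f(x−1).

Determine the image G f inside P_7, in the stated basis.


E_{-1} f = (7/2)x^4 - 14x^3 + 23x^2 - 18x + 11/2
∇ f = 14x^3 - 21x^2 + 18x - 11/2
D f = 14x^3 + 4x
(∇ + D) f = 28x^3 - 21x^2 + 22x - 11/2
D f = 14x^3 + 4x
Δ D f = 42x^2 + 42x + 18
(E_{-1} + (∇ + D) + Δ D) f = (7/2)x^4 + 14x^3 + 44x^2 + 46x + 18

the image equals g(x) = (7/2)x^4 + 14x^3 + 44x^2 + 46x + 18


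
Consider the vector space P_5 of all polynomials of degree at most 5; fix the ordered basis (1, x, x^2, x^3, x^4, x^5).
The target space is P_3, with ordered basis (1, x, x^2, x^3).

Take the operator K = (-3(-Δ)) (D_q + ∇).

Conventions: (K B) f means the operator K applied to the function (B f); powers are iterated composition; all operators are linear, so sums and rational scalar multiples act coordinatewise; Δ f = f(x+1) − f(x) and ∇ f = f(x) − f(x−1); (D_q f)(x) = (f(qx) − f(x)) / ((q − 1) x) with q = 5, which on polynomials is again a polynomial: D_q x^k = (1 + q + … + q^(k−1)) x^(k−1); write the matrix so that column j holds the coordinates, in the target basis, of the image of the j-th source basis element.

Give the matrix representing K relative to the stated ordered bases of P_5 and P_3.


the matrix is [[0, 0, 24, 93, 474, 2343]; [0, 0, 0, 204, 1404, 9402]; [0, 0, 0, 0, 1440, 14058]; [0, 0, 0, 0, 0, 9432]] (rows listed top to bottom)

image of 1: 0
image of x: 0
image of x^2: 24
image of x^3: 204x + 93
image of x^4: 1440x^2 + 1404x + 474
image of x^5: 9432x^3 + 14058x^2 + 9402x + 2343
each image's coordinates form column j of the matrix


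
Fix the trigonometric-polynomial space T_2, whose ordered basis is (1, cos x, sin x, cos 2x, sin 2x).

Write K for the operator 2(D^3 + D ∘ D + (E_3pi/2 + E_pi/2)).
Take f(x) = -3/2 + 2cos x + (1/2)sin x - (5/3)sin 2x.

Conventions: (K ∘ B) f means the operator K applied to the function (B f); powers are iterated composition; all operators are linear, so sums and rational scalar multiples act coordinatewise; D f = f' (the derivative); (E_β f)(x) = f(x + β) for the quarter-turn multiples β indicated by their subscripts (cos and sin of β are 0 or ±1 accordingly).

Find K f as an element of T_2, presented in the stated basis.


D f = (1/2)cos x - 2sin x - (10/3)cos 2x
D D f = -2cos x - (1/2)sin x + (20/3)sin 2x
D D D f = -(1/2)cos x + 2sin x + (40/3)cos 2x
D f = (1/2)cos x - 2sin x - (10/3)cos 2x
D D f = -2cos x - (1/2)sin x + (20/3)sin 2x
E_3pi/2 f = -3/2 - (1/2)cos x + 2sin x + (5/3)sin 2x
E_pi/2 f = -3/2 + (1/2)cos x - 2sin x + (5/3)sin 2x
(E_3pi/2 + E_pi/2) f = -3 + (10/3)sin 2x
(D^3 + D ∘ D + (E_3pi/2 + E_pi/2)) f = -3 - (5/2)cos x + (3/2)sin x + (40/3)cos 2x + 10sin 2x
(2(D^3 + D ∘ D + (E_3pi/2 + E_pi/2))) f = -6 - 5cos x + 3sin x + (80/3)cos 2x + 20sin 2x

the image equals g(x) = -6 - 5cos x + 3sin x + (80/3)cos 2x + 20sin 2x


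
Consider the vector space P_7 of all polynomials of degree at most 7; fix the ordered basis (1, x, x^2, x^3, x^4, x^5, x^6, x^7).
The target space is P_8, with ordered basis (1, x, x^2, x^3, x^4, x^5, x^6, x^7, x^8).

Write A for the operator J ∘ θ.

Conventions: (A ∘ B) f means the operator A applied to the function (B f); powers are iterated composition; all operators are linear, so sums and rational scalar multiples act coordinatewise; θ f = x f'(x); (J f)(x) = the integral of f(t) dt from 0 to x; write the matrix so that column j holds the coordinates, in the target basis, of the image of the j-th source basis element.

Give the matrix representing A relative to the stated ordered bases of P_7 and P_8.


image of 1: 0
image of x: (1/2)x^2
image of x^2: (2/3)x^3
image of x^3: (3/4)x^4
image of x^4: (4/5)x^5
image of x^5: (5/6)x^6
image of x^6: (6/7)x^7
image of x^7: (7/8)x^8
each image's coordinates form column j of the matrix

the matrix is [[0, 0, 0, 0, 0, 0, 0, 0]; [0, 0, 0, 0, 0, 0, 0, 0]; [0, 1/2, 0, 0, 0, 0, 0, 0]; [0, 0, 2/3, 0, 0, 0, 0, 0]; [0, 0, 0, 3/4, 0, 0, 0, 0]; [0, 0, 0, 0, 4/5, 0, 0, 0]; [0, 0, 0, 0, 0, 5/6, 0, 0]; [0, 0, 0, 0, 0, 0, 6/7, 0]; [0, 0, 0, 0, 0, 0, 0, 7/8]] (rows listed top to bottom)


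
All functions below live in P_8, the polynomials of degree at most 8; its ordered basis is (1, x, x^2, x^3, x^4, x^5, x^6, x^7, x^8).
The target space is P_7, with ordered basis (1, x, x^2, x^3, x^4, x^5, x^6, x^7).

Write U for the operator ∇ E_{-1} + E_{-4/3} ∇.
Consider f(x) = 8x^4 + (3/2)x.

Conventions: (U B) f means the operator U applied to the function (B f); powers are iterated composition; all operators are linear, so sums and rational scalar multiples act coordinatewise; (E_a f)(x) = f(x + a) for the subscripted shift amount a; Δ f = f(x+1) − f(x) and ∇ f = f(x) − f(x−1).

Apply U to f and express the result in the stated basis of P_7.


E_{-1} f = 8x^4 - 32x^3 + 48x^2 - (61/2)x + 13/2
∇ E_{-1} f = 32x^3 - 144x^2 + 224x - 237/2
∇ f = 32x^3 - 48x^2 + 32x - 13/2
E_{-4/3} ∇ f = 32x^3 - 176x^2 + (992/3)x - 11359/54
(∇ E_{-1} + E_{-4/3} ∇) f = 64x^3 - 320x^2 + (1664/3)x - 8879/27

g(x) = 64x^3 - 320x^2 + (1664/3)x - 8879/27


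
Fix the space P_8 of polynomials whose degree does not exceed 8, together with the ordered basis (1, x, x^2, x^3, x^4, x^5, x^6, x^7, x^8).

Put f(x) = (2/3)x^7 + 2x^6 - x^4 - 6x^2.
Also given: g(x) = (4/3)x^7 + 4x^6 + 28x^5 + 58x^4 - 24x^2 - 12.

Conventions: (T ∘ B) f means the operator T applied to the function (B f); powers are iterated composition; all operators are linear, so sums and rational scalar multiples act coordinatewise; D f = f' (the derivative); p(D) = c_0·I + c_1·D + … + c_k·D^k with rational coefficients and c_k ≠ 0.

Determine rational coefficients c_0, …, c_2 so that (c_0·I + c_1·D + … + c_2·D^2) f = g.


D^0 f = (2/3)x^7 + 2x^6 - x^4 - 6x^2
D^1 f = (14/3)x^6 + 12x^5 - 4x^3 - 12x
D^2 f = 28x^5 + 60x^4 - 12x^2 - 12
matching coefficients of g against c_0 f + c_1 Df + … from the top degree down determines the c_i
solution: c_0 = 2, c_1 = 0, c_2 = 1

p(D) = 2·I + D^2, i.e. c_0 = 2, c_1 = 0, c_2 = 1


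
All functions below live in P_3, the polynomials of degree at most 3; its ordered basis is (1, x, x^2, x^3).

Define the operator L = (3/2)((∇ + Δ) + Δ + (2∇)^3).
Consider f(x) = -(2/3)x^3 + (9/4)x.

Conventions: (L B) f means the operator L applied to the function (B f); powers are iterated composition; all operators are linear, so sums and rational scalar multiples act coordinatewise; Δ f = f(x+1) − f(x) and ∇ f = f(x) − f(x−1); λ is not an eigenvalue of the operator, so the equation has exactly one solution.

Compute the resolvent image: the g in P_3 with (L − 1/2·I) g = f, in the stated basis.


the image equals g(x) = (4/3)x^3 + 36x^2 + (1311/2)x + 12423/2

write g with unknown coordinates in the stated basis and equate coefficients in (L − 1/2·I) g = f
solving from the highest basis element down gives g = (4/3)x^3 + 36x^2 + (1311/2)x + 12423/2
check: L g = 18x^2 + 330x + 12423/4
so L g − 1/2·g = -(2/3)x^3 + (9/4)x = f ✓


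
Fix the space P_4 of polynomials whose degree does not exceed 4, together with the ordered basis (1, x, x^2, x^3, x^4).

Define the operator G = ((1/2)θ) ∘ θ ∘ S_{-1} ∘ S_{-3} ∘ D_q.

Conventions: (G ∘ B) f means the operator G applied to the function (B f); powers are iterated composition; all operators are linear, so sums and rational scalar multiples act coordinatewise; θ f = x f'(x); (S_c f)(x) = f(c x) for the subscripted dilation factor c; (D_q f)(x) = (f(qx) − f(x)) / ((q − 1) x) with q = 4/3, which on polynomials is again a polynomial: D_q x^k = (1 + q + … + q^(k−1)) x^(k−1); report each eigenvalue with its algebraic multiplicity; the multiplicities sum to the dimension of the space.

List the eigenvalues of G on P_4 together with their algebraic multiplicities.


λ = 0 (multiplicity 5)

image of 1: 0
image of x: 0
image of x^2: (7/2)x
image of x^3: 74x^2
image of x^4: (1575/2)x^3
the matrix is upper triangular; its diagonal is (0, 0, 0, 0, 0)
for a triangular matrix the eigenvalues are the diagonal entries, with algebraic multiplicity their repetition count


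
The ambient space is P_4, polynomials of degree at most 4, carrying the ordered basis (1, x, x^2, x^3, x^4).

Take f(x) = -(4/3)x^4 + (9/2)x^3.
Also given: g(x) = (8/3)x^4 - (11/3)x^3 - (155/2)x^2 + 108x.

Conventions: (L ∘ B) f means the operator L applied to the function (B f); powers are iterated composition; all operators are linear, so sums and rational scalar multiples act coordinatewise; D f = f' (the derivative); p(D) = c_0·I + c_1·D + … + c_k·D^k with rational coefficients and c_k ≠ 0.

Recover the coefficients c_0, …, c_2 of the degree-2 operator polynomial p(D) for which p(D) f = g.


D^0 f = -(4/3)x^4 + (9/2)x^3
D^1 f = -(16/3)x^3 + (27/2)x^2
D^2 f = -16x^2 + 27x
matching coefficients of g against c_0 f + c_1 Df + … from the top degree down determines the c_i
solution: c_0 = -2, c_1 = -1, c_2 = 4

p(D) = -2·I − D + 4·D^2, i.e. c_0 = -2, c_1 = -1, c_2 = 4


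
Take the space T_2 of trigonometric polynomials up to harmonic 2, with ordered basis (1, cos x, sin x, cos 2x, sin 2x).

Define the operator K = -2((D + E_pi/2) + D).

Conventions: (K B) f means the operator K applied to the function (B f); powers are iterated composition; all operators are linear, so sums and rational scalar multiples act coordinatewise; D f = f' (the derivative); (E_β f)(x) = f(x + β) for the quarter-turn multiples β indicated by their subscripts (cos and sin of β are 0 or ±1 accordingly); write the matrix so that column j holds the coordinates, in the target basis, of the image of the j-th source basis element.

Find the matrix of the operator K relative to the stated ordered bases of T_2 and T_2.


image of 1: -2
image of cos x: 6sin x
image of sin x: -6cos x
image of cos 2x: 2cos 2x + 8sin 2x
image of sin 2x: -8cos 2x + 2sin 2x
each image's coordinates form column j of the matrix

the matrix is [[-2, 0, 0, 0, 0]; [0, 0, -6, 0, 0]; [0, 6, 0, 0, 0]; [0, 0, 0, 2, -8]; [0, 0, 0, 8, 2]] (rows listed top to bottom)


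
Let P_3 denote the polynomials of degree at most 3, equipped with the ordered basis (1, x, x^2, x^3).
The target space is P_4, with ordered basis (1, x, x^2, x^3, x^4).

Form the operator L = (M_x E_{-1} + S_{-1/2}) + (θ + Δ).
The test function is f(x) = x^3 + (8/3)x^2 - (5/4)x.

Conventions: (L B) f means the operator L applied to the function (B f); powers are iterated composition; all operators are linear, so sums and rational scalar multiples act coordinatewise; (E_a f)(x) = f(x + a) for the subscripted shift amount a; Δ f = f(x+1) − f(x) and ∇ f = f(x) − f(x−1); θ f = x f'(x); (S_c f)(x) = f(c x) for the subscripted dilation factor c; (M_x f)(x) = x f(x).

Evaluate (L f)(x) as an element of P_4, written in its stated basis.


the result is g(x) = x^4 + (61/24)x^3 + (65/12)x^2 + (85/8)x + 29/12

E_{-1} f = x^3 - (1/3)x^2 - (43/12)x + 35/12
M_x E_{-1} f = x^4 - (1/3)x^3 - (43/12)x^2 + (35/12)x
S_{-1/2} f = -(1/8)x^3 + (2/3)x^2 + (5/8)x
(M_x E_{-1} + S_{-1/2}) f = x^4 - (11/24)x^3 - (35/12)x^2 + (85/24)x
θ f = 3x^3 + (16/3)x^2 - (5/4)x
Δ f = 3x^2 + (25/3)x + 29/12
(θ + Δ) f = 3x^3 + (25/3)x^2 + (85/12)x + 29/12
((M_x E_{-1} + S_{-1/2}) + (θ + Δ)) f = x^4 + (61/24)x^3 + (65/12)x^2 + (85/8)x + 29/12
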